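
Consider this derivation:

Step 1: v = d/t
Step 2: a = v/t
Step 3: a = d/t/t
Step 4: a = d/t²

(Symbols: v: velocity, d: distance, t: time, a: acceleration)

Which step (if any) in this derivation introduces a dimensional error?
No step introduces an error — all steps are dimensionally consistent.

Step 1: v = d/t → LHS [L T^-1], RHS [L T^-1] ✓
Step 2: a = v/t → LHS [L T^-2], RHS [L T^-2] ✓
Step 3: a = d/t/t → LHS [L T^-2], RHS [L T^-2] ✓
Step 4: a = d/t² → LHS [L T^-2], RHS [L T^-2] ✓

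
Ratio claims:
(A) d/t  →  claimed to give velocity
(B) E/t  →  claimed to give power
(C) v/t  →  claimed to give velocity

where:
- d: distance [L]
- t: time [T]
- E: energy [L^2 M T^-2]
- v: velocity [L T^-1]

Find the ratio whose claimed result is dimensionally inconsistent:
(C) v/t does not give velocity

(A) d/t: [L T^-1] = velocity [L T^-1] ✓
(B) E/t: [L^2 M T^-3] = power [L^2 M T^-3] ✓
(C) v/t: [L T^-2] ≠ velocity [L T^-1] ✗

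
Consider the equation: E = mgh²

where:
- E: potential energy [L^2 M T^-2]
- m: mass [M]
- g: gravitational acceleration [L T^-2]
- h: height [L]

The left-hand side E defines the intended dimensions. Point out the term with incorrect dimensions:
The right-hand side term mgh²

E has dimensions [L^2 M T^-2], but mgh² has dimensions [L^3 M T^-2], so the term mgh² is dimensionally wrong for E.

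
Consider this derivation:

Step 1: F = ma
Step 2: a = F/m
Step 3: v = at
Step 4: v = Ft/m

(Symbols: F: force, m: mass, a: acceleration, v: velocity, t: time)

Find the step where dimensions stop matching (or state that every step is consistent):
No step introduces an error — all steps are dimensionally consistent.

Step 1: F = ma → LHS [L M T^-2], RHS [L M T^-2] ✓
Step 2: a = F/m → LHS [L T^-2], RHS [L T^-2] ✓
Step 3: v = at → LHS [L T^-1], RHS [L T^-1] ✓
Step 4: v = Ft/m → LHS [L T^-1], RHS [L T^-1] ✓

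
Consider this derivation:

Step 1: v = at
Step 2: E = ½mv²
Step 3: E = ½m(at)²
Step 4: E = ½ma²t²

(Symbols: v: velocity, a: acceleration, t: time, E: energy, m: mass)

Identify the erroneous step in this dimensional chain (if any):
No step introduces an error — all steps are dimensionally consistent.

Step 1: v = at → LHS [L T^-1], RHS [L T^-1] ✓
Step 2: E = ½mv² → LHS [L^2 M T^-2], RHS [L^2 M T^-2] ✓
Step 3: E = ½m(at)² → LHS [L^2 M T^-2], RHS [L^2 M T^-2] ✓
Step 4: E = ½ma²t² → LHS [L^2 M T^-2], RHS [L^2 M T^-2] ✓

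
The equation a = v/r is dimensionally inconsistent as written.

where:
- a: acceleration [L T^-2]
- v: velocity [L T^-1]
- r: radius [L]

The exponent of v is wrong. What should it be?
The exponent of v should be 2: a = v^2/r

The LHS a has dimensions [L T^-2]; v has dimensions [L T^-1].
As written, the RHS v/r (exponent 1 on v) has dimensions [T^-1], which does not match.
With exponent 2, the RHS v^2/r has dimensions [L T^-2], matching the LHS.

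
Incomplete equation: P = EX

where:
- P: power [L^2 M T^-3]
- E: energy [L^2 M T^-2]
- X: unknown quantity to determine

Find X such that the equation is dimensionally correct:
X = f (inverse time / frequency (1/t)), dimensions [T^-1]

P has dimensions [L^2 M T^-3]; the rest of the RHS (E) has dimensions [L^2 M T^-2].
So X must have dimensions [T^-1] — X = f (inverse time / frequency (1/t)).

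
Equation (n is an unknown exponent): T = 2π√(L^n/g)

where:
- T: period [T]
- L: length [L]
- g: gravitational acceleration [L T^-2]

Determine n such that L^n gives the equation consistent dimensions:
n = 1

T has dimensions [T]; L has dimensions [L].
With n = 1: 2π√(L^1/g) has dimensions [T], matching the LHS ✓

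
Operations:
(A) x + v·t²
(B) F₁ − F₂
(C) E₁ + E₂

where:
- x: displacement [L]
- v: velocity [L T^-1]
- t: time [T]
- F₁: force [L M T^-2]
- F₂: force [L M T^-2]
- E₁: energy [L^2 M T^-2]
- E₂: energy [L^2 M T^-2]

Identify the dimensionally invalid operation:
(A) x + v·t²

(A) x + v·t²: x [L] and v·t² [L T] — different dimensions cannot be added/subtracted ✗
(B) F₁ − F₂: F₁ [L M T^-2] and F₂ [L M T^-2] — same dimensions ✓
(C) E₁ + E₂: E₁ [L^2 M T^-2] and E₂ [L^2 M T^-2] — same dimensions ✓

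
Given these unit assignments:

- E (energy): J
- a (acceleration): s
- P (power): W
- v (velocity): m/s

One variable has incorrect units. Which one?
a

The variable a (acceleration) should have units m/s², not s.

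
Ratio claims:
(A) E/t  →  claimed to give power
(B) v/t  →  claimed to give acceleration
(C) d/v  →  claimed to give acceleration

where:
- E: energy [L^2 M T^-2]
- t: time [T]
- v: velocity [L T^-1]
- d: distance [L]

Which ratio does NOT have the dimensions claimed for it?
(C) d/v does not give acceleration

(A) E/t: [L^2 M T^-3] = power [L^2 M T^-3] ✓
(B) v/t: [L T^-2] = acceleration [L T^-2] ✓
(C) d/v: [T] ≠ acceleration [L T^-2] ✗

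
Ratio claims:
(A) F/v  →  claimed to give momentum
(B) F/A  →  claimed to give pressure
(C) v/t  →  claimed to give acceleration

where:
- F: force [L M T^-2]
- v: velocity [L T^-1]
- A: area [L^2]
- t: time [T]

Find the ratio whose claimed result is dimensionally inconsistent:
(A) F/v does not give momentum

(A) F/v: [M T^-1] ≠ momentum [L M T^-1] ✗
(B) F/A: [L^-1 M T^-2] = pressure [L^-1 M T^-2] ✓
(C) v/t: [L T^-2] = acceleration [L T^-2] ✓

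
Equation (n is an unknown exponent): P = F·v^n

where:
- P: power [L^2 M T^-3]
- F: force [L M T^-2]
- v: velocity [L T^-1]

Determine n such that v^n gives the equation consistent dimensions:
n = 1

P has dimensions [L^2 M T^-3]; v has dimensions [L T^-1].
The rest of the RHS has dimensions [L M T^-2], so v^n must supply [L T^-1].
With n = 1: F·v^1 has dimensions [L^2 M T^-3], matching the LHS ✓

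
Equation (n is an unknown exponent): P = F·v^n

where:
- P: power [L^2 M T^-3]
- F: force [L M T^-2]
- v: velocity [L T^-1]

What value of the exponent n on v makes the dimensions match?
n = 1

P has dimensions [L^2 M T^-3]; v has dimensions [L T^-1].
The rest of the RHS has dimensions [L M T^-2], so v^n must supply [L T^-1].
With n = 1: F·v^1 has dimensions [L^2 M T^-3], matching the LHS ✓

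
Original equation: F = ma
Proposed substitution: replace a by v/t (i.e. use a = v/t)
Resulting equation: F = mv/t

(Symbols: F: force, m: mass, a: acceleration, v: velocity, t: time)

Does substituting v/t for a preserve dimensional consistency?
Yes

[a] = [L T^-2] and [v/t] = [L T^-2]. These match, so the substitution replaces a quantity by one of the same dimensions and the result F = mv/t has LHS [L M T^-2] vs RHS [L M T^-2] — still consistent.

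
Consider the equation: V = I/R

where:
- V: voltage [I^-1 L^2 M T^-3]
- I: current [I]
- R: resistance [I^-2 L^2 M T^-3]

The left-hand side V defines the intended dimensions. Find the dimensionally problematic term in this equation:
The right-hand side term I/R

V has dimensions [I^-1 L^2 M T^-3], but I/R has dimensions [I^3 L^-2 M^-1 T^3], so the term I/R is dimensionally wrong for V.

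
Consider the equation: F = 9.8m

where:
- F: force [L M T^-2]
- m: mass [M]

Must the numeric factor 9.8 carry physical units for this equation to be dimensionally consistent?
Yes

F has dimensions [L M T^-2], while m alone has dimensions [M]. For the equation to balance, the factor 9.8 must carry dimensions [L T^-2] — it is a dimensional constant (a numerical value of a physical quantity with its units suppressed), not a pure number.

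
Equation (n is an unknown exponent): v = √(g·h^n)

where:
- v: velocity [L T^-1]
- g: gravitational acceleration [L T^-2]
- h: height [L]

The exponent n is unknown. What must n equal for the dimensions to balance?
n = 1

v has dimensions [L T^-1]; h has dimensions [L].
With n = 1: √(g·h^1) has dimensions [L T^-1], matching the LHS ✓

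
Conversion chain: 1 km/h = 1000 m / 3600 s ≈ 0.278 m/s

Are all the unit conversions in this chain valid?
The chain is correct (no errors).

Correct: 1 km = 1000 m, 1 h = 3600 s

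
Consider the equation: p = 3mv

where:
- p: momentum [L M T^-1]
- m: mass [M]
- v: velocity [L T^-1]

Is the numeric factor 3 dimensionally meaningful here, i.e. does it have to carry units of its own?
No

p has dimensions [L M T^-1] and mv already has dimensions [L M T^-1], so the equation balances without 3 contributing any dimensions. 3 is a pure (dimensionless) number; changing or removing it would not affect dimensional consistency.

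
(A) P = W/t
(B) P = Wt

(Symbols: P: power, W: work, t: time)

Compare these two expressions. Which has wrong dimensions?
(B)

(A) P = W/t: LHS [L^2 M T^-3], RHS [L^2 M T^-3] ✓
(B) P = Wt: LHS [L^2 M T^-3], RHS [L^2 M T^-1] ✗

Expression (B) P = Wt is dimensionally incorrect.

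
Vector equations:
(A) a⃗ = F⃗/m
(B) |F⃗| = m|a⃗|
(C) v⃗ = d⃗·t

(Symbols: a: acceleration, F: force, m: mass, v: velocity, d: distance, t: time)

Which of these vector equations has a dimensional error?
(C) v⃗ = d⃗·t

(A) a⃗ = F⃗/m: LHS [L T^-2], RHS [L T^-2] ✓ — force (vector) divided by mass (scalar)
(B) |F⃗| = m|a⃗|: LHS [L M T^-2], RHS [L M T^-2] ✓ — magnitudes of vectors are scalars
(C) v⃗ = d⃗·t: LHS [L T^-1], RHS [L T] ✗ — velocity is displacement per time; should be d⃗/t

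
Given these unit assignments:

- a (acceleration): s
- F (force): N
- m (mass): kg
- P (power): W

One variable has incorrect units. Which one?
a

The variable a (acceleration) should have units m/s², not s.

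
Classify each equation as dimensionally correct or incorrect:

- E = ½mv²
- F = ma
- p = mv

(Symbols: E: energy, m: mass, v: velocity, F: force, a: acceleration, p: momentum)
Dimensionally correct: E = ½mv², F = ma, p = mv
Dimensionally incorrect: none
Ordered (correct first, then incorrect): E = ½mv², F = ma, p = mv

- E = ½mv²: LHS [L^2 M T^-2], RHS [L^2 M T^-2] → correct ✓
- F = ma: LHS [L M T^-2], RHS [L M T^-2] → correct ✓
- p = mv: LHS [L M T^-1], RHS [L M T^-1] → correct ✓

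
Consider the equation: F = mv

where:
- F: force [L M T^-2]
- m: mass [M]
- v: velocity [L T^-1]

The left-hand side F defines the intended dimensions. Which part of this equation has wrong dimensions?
The right-hand side term mv

F has dimensions [L M T^-2], but mv has dimensions [L M T^-1], so the term mv is dimensionally wrong for F.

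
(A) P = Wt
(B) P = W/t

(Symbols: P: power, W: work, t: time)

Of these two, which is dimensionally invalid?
(A)

(A) P = Wt: LHS [L^2 M T^-3], RHS [L^2 M T^-1] ✗
(B) P = W/t: LHS [L^2 M T^-3], RHS [L^2 M T^-3] ✓

Expression (A) P = Wt is dimensionally incorrect.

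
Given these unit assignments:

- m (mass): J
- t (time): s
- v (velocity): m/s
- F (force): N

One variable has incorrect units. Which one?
m

The variable m (mass) should have units kg, not J.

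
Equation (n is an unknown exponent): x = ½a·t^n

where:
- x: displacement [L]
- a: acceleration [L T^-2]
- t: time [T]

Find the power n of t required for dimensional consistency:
n = 2

x has dimensions [L]; t has dimensions [T].
The rest of the RHS has dimensions [L T^-2], so t^n must supply [T^2].
With n = 2: ½a·t^2 has dimensions [L], matching the LHS ✓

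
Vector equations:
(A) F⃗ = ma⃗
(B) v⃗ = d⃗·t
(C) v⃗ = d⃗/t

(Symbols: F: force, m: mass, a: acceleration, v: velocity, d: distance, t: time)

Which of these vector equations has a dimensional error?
(B) v⃗ = d⃗·t

(A) F⃗ = ma⃗: LHS [L M T^-2], RHS [L M T^-2] ✓ — Force and acceleration are vectors, mass is a scalar
(B) v⃗ = d⃗·t: LHS [L T^-1], RHS [L T] ✗ — velocity is displacement per time; should be d⃗/t
(C) v⃗ = d⃗/t: LHS [L T^-1], RHS [L T^-1] ✓ — displacement (vector) divided by time (scalar)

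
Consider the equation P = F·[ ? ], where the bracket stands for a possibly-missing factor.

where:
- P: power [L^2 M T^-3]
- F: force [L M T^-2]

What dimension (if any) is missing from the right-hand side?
[L T^-1] — velocity (e.g. v)

P has dimensions [L^2 M T^-3]; F has dimensions [L M T^-2].
The bracketed factor must supply [L^2 M T^-3] / [L M T^-2] = [L T^-1].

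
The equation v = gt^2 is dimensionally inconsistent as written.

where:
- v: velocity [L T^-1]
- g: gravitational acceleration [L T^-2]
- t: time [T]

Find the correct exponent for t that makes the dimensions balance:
The exponent of t should be 1: v = gt

The LHS v has dimensions [L T^-1]; t has dimensions [T].
As written, the RHS gt^2 (exponent 2 on t) has dimensions [L], which does not match.
With exponent 1, the RHS gt has dimensions [L T^-1], matching the LHS.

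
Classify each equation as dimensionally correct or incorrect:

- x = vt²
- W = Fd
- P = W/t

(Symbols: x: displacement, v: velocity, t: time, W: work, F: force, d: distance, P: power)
Dimensionally correct: W = Fd, P = W/t
Dimensionally incorrect: x = vt²
Ordered (correct first, then incorrect): W = Fd, P = W/t, x = vt²

- x = vt²: LHS [L], RHS [L T] → incorrect ✗
- W = Fd: LHS [L^2 M T^-2], RHS [L^2 M T^-2] → correct ✓
- P = W/t: LHS [L^2 M T^-3], RHS [L^2 M T^-3] → correct ✓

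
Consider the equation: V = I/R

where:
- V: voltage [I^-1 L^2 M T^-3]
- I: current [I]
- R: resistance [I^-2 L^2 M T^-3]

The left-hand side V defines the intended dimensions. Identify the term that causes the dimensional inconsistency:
The right-hand side term I/R

V has dimensions [I^-1 L^2 M T^-3], but I/R has dimensions [I^3 L^-2 M^-1 T^3], so the term I/R is dimensionally wrong for V.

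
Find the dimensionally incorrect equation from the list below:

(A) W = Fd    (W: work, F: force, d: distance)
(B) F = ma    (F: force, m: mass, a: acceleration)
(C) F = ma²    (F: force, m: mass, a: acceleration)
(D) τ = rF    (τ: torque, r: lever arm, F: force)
(C) F = ma²

The equation (C) F = ma² is dimensionally incorrect.

LHS (F): [L M T^-2]
RHS (ma²): [L^2 M T^-4] ✗

The dimensions do not match. The other three equations balance.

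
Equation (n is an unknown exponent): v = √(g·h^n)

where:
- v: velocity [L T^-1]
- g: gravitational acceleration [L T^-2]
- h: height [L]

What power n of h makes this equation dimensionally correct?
n = 1

v has dimensions [L T^-1]; h has dimensions [L].
With n = 1: √(g·h^1) has dimensions [L T^-1], matching the LHS ✓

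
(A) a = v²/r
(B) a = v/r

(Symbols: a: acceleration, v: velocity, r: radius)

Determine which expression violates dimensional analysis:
(B)

(A) a = v²/r: LHS [L T^-2], RHS [L T^-2] ✓
(B) a = v/r: LHS [L T^-2], RHS [T^-1] ✗

Expression (B) a = v/r is dimensionally incorrect.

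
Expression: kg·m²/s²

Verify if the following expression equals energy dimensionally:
Yes

The expression kg·m²/s² has dimensions [L^2 M T^-2], which is exactly energy [L^2 M T^-2].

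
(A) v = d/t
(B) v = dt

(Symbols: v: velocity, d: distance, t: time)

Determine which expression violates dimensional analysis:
(B)

(A) v = d/t: LHS [L T^-1], RHS [L T^-1] ✓
(B) v = dt: LHS [L T^-1], RHS [L T] ✗

Expression (B) v = dt is dimensionally incorrect.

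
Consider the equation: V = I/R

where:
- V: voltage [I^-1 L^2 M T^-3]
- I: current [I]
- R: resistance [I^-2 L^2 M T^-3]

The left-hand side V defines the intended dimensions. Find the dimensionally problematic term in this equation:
The right-hand side term I/R

V has dimensions [I^-1 L^2 M T^-3], but I/R has dimensions [I^3 L^-2 M^-1 T^3], so the term I/R is dimensionally wrong for V.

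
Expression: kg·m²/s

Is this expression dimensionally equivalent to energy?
No

The expression kg·m²/s has dimensions [L^2 M T^-1], but energy has dimensions [L^2 M T^-2].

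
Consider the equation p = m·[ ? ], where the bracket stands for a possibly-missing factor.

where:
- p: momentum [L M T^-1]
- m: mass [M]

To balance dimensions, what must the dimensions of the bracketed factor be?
[L T^-1] — velocity (e.g. v)

p has dimensions [L M T^-1]; m has dimensions [M].
The bracketed factor must supply [L M T^-1] / [M] = [L T^-1].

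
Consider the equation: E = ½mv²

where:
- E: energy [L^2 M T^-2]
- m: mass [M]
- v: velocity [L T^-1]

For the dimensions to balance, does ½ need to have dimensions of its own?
No

E has dimensions [L^2 M T^-2] and mv² already has dimensions [L^2 M T^-2], so the equation balances without ½ contributing any dimensions. ½ is a pure (dimensionless) number; changing or removing it would not affect dimensional consistency.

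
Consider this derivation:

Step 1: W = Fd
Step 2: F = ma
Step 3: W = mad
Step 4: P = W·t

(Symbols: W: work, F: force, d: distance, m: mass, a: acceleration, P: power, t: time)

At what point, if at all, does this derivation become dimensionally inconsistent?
Step 4

Step 1: W = Fd → LHS [L^2 M T^-2], RHS [L^2 M T^-2] ✓
Step 2: F = ma → LHS [L M T^-2], RHS [L M T^-2] ✓
Step 3: W = mad → LHS [L^2 M T^-2], RHS [L^2 M T^-2] ✓
Step 4: P = W·t → LHS [L^2 M T^-3], RHS [L^2 M T^-1] ✗

The first dimensional inconsistency appears in step 4: P = W·t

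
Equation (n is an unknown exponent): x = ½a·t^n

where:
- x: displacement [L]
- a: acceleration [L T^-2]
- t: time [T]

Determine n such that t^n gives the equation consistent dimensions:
n = 2

x has dimensions [L]; t has dimensions [T].
The rest of the RHS has dimensions [L T^-2], so t^n must supply [T^2].
With n = 2: ½a·t^2 has dimensions [L], matching the LHS ✓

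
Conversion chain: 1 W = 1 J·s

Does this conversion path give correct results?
The chain is incorrect (it contains an error).

Incorrect: Watt is J/s, not J·s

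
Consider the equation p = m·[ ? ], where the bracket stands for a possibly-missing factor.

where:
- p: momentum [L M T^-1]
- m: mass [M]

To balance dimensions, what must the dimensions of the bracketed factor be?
[L T^-1] — velocity (e.g. v)

p has dimensions [L M T^-1]; m has dimensions [M].
The bracketed factor must supply [L M T^-1] / [M] = [L T^-1].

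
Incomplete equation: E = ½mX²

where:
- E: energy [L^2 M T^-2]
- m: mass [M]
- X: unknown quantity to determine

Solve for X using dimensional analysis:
X = v (velocity), dimensions [L T^-1]

E has dimensions [L^2 M T^-2]; the rest of the RHS (½m) has dimensions [M].
So X² must have dimensions [L^2 T^-2], i.e. X has dimensions [L T^-1] — X = v (velocity).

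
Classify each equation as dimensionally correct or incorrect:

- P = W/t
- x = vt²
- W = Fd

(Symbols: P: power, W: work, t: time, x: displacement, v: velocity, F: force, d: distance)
Dimensionally correct: P = W/t, W = Fd
Dimensionally incorrect: x = vt²
Ordered (correct first, then incorrect): P = W/t, W = Fd, x = vt²

- P = W/t: LHS [L^2 M T^-3], RHS [L^2 M T^-3] → correct ✓
- x = vt²: LHS [L], RHS [L T] → incorrect ✗
- W = Fd: LHS [L^2 M T^-2], RHS [L^2 M T^-2] → correct ✓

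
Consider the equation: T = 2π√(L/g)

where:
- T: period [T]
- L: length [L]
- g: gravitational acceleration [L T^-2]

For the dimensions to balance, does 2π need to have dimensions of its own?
No

T has dimensions [T] and √(L/g) already has dimensions [T], so the equation balances without 2π contributing any dimensions. 2π is a pure (dimensionless) number; changing or removing it would not affect dimensional consistency.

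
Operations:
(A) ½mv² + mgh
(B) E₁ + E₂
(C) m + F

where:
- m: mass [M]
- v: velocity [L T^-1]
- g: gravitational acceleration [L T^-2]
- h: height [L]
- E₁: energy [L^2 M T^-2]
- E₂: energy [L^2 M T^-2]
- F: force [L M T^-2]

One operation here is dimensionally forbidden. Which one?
(C) m + F

(A) ½mv² + mgh: ½mv² [L^2 M T^-2] and mgh [L^2 M T^-2] — same dimensions ✓
(B) E₁ + E₂: E₁ [L^2 M T^-2] and E₂ [L^2 M T^-2] — same dimensions ✓
(C) m + F: m [M] and F [L M T^-2] — different dimensions cannot be added/subtracted ✗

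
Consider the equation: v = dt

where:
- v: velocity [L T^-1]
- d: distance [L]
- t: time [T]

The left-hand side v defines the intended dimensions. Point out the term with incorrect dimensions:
The right-hand side term dt

v has dimensions [L T^-1], but dt has dimensions [L T], so the term dt is dimensionally wrong for v.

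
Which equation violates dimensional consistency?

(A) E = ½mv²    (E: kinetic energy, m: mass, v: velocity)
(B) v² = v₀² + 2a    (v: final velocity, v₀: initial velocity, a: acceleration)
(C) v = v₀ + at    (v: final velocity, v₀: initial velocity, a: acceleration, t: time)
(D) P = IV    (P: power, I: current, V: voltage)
(B) v² = v₀² + 2a

The equation (B) v² = v₀² + 2a is dimensionally incorrect.

LHS (v²): [L^2 T^-2]
RHS terms:
  - v₀²: [L^2 T^-2] ✓
  - 2a: [L T^-2] ✗ (does not match LHS)

The dimensions do not match. The other three equations balance.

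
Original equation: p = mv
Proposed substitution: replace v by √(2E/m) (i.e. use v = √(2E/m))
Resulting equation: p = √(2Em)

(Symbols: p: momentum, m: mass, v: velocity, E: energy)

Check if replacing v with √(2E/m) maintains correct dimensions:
Yes

[v] = [L T^-1] and [√(2E/m)] = [L T^-1]. These match, so the substitution replaces a quantity by one of the same dimensions and the result p = √(2Em) has LHS [L M T^-1] vs RHS [L M T^-1] — still consistent.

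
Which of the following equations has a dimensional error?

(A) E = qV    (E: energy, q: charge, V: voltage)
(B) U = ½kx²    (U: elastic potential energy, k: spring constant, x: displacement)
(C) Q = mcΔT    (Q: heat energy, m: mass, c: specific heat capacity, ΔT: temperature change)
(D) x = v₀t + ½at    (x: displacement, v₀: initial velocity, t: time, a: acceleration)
(D) x = v₀t + ½at

The equation (D) x = v₀t + ½at is dimensionally incorrect.

LHS (x): [L]
RHS terms:
  - v₀t: [L] ✓
  - ½at: [L T^-1] ✗ (does not match LHS)

The dimensions do not match. The other three equations balance.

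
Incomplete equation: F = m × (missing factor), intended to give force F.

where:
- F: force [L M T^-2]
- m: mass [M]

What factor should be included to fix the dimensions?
a (acceleration), dimensions [L T^-2]

F has dimensions [L M T^-2] and m has dimensions [M].
The missing factor must have dimensions [L M T^-2] / [M] = [L T^-2], i.e. acceleration (a).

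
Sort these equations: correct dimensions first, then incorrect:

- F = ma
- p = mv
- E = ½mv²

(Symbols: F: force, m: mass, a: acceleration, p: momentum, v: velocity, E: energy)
Dimensionally correct: F = ma, p = mv, E = ½mv²
Dimensionally incorrect: none
Ordered (correct first, then incorrect): F = ma, p = mv, E = ½mv²

- F = ma: LHS [L M T^-2], RHS [L M T^-2] → correct ✓
- p = mv: LHS [L M T^-1], RHS [L M T^-1] → correct ✓
- E = ½mv²: LHS [L^2 M T^-2], RHS [L^2 M T^-2] → correct ✓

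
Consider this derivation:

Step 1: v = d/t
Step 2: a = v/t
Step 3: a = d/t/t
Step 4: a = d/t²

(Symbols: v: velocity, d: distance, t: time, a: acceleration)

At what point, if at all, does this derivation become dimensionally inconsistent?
No step introduces an error — all steps are dimensionally consistent.

Step 1: v = d/t → LHS [L T^-1], RHS [L T^-1] ✓
Step 2: a = v/t → LHS [L T^-2], RHS [L T^-2] ✓
Step 3: a = d/t/t → LHS [L T^-2], RHS [L T^-2] ✓
Step 4: a = d/t² → LHS [L T^-2], RHS [L T^-2] ✓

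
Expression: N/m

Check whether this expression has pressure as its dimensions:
No

The expression N/m has dimensions [M T^-2], but pressure has dimensions [L^-1 M T^-2].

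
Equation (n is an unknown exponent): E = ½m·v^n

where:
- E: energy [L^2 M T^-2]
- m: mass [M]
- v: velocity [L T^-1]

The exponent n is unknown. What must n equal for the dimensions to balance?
n = 2

E has dimensions [L^2 M T^-2]; v has dimensions [L T^-1].
The rest of the RHS has dimensions [M], so v^n must supply [L^2 T^-2].
With n = 2: ½m·v^2 has dimensions [L^2 M T^-2], matching the LHS ✓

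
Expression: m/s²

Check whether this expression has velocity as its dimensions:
No

The expression m/s² has dimensions [L T^-2], but velocity has dimensions [L T^-1].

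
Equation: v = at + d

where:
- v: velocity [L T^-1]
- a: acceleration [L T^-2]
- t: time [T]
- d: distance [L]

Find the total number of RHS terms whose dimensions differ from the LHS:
1

LHS v: [L T^-1]
- at: [L T^-1] ✓
- d: [L] ✗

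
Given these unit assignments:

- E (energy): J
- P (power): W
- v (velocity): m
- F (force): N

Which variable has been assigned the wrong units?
v

The variable v (velocity) should have units m/s, not m.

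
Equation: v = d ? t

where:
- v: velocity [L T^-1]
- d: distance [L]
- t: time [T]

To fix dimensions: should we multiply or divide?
division (÷): v = d ÷ t

v [L T^-1]; d [L]; t [T].
d × t → [L T] ✗
d ÷ t → [L T^-1] ✓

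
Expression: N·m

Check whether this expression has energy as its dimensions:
Yes

The expression N·m has dimensions [L^2 M T^-2], which is exactly energy [L^2 M T^-2].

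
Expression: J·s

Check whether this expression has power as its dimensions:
No

The expression J·s has dimensions [L^2 M T^-1], but power has dimensions [L^2 M T^-3].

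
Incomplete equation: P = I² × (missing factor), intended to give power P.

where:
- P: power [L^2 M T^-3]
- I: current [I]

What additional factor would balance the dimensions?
R (resistance), dimensions [I^-2 L^2 M T^-3]

P has dimensions [L^2 M T^-3] and I² has dimensions [I^2].
The missing factor must have dimensions [L^2 M T^-3] / [I^2] = [I^-2 L^2 M T^-3], i.e. resistance (R).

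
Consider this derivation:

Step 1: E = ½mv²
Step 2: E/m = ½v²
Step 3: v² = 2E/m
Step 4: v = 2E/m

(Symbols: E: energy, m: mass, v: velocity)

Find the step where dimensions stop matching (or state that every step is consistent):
Step 4

Step 1: E = ½mv² → LHS [L^2 M T^-2], RHS [L^2 M T^-2] ✓
Step 2: E/m = ½v² → LHS [L^2 T^-2], RHS [L^2 T^-2] ✓
Step 3: v² = 2E/m → LHS [L^2 T^-2], RHS [L^2 T^-2] ✓
Step 4: v = 2E/m → LHS [L T^-1], RHS [L^2 T^-2] ✗

The first dimensional inconsistency appears in step 4: v = 2E/m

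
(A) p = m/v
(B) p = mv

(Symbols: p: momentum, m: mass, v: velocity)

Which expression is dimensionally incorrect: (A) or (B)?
(A)

(A) p = m/v: LHS [L M T^-1], RHS [L^-1 M T] ✗
(B) p = mv: LHS [L M T^-1], RHS [L M T^-1] ✓

Expression (A) p = m/v is dimensionally incorrect.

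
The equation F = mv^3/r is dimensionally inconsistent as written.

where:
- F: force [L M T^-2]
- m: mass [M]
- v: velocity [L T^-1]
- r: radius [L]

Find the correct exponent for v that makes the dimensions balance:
The exponent of v should be 2: F = mv^2/r

The LHS F has dimensions [L M T^-2]; v has dimensions [L T^-1].
As written, the RHS mv^3/r (exponent 3 on v) has dimensions [L^2 M T^-3], which does not match.
With exponent 2, the RHS mv^2/r has dimensions [L M T^-2], matching the LHS.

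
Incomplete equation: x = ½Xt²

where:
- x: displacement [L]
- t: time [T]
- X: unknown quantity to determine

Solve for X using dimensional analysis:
X = a (acceleration), dimensions [L T^-2]

x has dimensions [L]; the rest of the RHS (½ t²) has dimensions [T^2].
So X must have dimensions [L T^-2] — X = a (acceleration).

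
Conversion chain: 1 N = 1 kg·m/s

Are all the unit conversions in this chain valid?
The chain is incorrect (it contains an error).

Incorrect: Newton is kg·m/s², not kg·m/s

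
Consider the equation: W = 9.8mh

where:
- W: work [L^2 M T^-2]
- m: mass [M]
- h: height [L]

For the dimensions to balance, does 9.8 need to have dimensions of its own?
Yes

W has dimensions [L^2 M T^-2], while mh alone has dimensions [L M]. For the equation to balance, the factor 9.8 must carry dimensions [L T^-2] — it is a dimensional constant (a numerical value of a physical quantity with its units suppressed), not a pure number.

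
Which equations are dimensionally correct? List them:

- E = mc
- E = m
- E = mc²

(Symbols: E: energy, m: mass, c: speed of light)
Dimensionally correct: E = mc²
Dimensionally incorrect: E = mc, E = m
Ordered (correct first, then incorrect): E = mc², E = mc, E = m

- E = mc: LHS [L^2 M T^-2], RHS [L M T^-1] → incorrect ✗
- E = m: LHS [L^2 M T^-2], RHS [M] → incorrect ✗
- E = mc²: LHS [L^2 M T^-2], RHS [L^2 M T^-2] → correct ✓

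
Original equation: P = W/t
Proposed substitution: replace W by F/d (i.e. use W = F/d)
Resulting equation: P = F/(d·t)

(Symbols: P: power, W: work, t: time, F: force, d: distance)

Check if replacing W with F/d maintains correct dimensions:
No

[W] = [L^2 M T^-2] and [F/d] = [M T^-2]. These differ, so the substitution replaces a quantity by one of different dimensions and the result P = F/(d·t) has LHS [L^2 M T^-3] vs RHS [M T^-3] — inconsistent.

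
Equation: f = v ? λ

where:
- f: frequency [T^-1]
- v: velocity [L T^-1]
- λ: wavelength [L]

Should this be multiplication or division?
division (÷): f = v ÷ λ

f [T^-1]; v [L T^-1]; λ [L].
v × λ → [L^2 T^-1] ✗
v ÷ λ → [T^-1] ✓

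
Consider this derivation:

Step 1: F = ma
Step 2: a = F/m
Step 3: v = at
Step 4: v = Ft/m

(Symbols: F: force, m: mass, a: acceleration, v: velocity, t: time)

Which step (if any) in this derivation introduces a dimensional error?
No step introduces an error — all steps are dimensionally consistent.

Step 1: F = ma → LHS [L M T^-2], RHS [L M T^-2] ✓
Step 2: a = F/m → LHS [L T^-2], RHS [L T^-2] ✓
Step 3: v = at → LHS [L T^-1], RHS [L T^-1] ✓
Step 4: v = Ft/m → LHS [L T^-1], RHS [L T^-1] ✓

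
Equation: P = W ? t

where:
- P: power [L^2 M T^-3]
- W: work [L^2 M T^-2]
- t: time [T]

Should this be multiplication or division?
division (÷): P = W ÷ t

P [L^2 M T^-3]; W [L^2 M T^-2]; t [T].
W × t → [L^2 M T^-1] ✗
W ÷ t → [L^2 M T^-3] ✓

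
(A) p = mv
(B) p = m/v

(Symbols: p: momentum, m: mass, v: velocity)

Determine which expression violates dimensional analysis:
(B)

(A) p = mv: LHS [L M T^-1], RHS [L M T^-1] ✓
(B) p = m/v: LHS [L M T^-1], RHS [L^-1 M T] ✗

Expression (B) p = m/v is dimensionally incorrect.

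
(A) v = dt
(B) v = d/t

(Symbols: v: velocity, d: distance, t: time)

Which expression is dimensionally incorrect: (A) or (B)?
(A)

(A) v = dt: LHS [L T^-1], RHS [L T] ✗
(B) v = d/t: LHS [L T^-1], RHS [L T^-1] ✓

Expression (A) v = dt is dimensionally incorrect.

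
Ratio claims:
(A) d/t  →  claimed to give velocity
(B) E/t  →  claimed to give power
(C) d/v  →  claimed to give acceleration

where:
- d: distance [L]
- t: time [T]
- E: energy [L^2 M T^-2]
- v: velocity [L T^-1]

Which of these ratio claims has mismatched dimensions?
(C) d/v does not give acceleration

(A) d/t: [L T^-1] = velocity [L T^-1] ✓
(B) E/t: [L^2 M T^-3] = power [L^2 M T^-3] ✓
(C) d/v: [T] ≠ acceleration [L T^-2] ✗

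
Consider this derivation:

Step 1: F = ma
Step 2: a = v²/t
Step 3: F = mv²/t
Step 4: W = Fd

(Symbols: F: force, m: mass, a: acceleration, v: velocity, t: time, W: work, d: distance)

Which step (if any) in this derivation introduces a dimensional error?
Step 2

Step 1: F = ma → LHS [L M T^-2], RHS [L M T^-2] ✓
Step 2: a = v²/t → LHS [L T^-2], RHS [L^2 T^-3] ✗

The first dimensional inconsistency appears in step 2: a = v²/t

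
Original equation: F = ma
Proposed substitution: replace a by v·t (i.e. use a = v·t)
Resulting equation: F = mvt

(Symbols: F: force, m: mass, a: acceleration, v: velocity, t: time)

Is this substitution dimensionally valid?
No

[a] = [L T^-2] and [v·t] = [L]. These differ, so the substitution replaces a quantity by one of different dimensions and the result F = mvt has LHS [L M T^-2] vs RHS [L M] — inconsistent.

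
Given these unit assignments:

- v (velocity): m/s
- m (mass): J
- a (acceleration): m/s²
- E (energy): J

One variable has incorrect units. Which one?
m

The variable m (mass) should have units kg, not J.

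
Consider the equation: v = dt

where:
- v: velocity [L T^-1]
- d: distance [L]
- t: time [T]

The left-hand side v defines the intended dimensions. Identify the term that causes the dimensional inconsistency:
The right-hand side term dt

v has dimensions [L T^-1], but dt has dimensions [L T], so the term dt is dimensionally wrong for v.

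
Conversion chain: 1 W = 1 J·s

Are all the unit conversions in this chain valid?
The chain is incorrect (it contains an error).

Incorrect: Watt is J/s, not J·s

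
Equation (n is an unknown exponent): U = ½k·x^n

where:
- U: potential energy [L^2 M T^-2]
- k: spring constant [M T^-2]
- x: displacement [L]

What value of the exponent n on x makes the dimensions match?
n = 2

U has dimensions [L^2 M T^-2]; x has dimensions [L].
The rest of the RHS has dimensions [M T^-2], so x^n must supply [L^2].
With n = 2: ½k·x^2 has dimensions [L^2 M T^-2], matching the LHS ✓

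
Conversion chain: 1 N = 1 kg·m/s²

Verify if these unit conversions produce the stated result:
The chain is correct (no errors).

Correct: Newton is defined as kg·m/s²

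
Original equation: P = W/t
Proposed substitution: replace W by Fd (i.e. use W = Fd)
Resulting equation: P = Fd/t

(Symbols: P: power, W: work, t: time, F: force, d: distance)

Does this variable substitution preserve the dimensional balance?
Yes

[W] = [L^2 M T^-2] and [Fd] = [L^2 M T^-2]. These match, so the substitution replaces a quantity by one of the same dimensions and the result P = Fd/t has LHS [L^2 M T^-3] vs RHS [L^2 M T^-3] — still consistent.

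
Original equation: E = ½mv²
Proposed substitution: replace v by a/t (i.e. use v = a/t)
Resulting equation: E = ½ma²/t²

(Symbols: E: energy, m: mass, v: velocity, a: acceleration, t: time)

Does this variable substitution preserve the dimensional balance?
No

[v] = [L T^-1] and [a/t] = [L T^-3]. These differ, so the substitution replaces a quantity by one of different dimensions and the result E = ½ma²/t² has LHS [L^2 M T^-2] vs RHS [L^2 M T^-6] — inconsistent.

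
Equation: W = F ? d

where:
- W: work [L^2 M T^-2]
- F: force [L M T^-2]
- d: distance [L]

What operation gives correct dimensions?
multiplication (×): W = F × d

W [L^2 M T^-2]; F [L M T^-2]; d [L].
F × d → [L^2 M T^-2] ✓
F ÷ d → [M T^-2] ✗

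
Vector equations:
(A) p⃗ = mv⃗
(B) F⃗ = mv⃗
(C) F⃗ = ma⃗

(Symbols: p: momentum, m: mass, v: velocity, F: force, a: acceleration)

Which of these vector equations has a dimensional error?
(B) F⃗ = mv⃗

(A) p⃗ = mv⃗: LHS [L M T^-1], RHS [L M T^-1] ✓ — mass (scalar) times velocity (vector)
(B) F⃗ = mv⃗: LHS [L M T^-2], RHS [L M T^-1] ✗ — mass times velocity is momentum, not force; should be ma⃗
(C) F⃗ = ma⃗: LHS [L M T^-2], RHS [L M T^-2] ✓ — Force and acceleration are vectors, mass is a scalar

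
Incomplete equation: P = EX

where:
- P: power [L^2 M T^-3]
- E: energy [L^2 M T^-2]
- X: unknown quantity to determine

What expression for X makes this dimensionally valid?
X = f (inverse time / frequency (1/t)), dimensions [T^-1]

P has dimensions [L^2 M T^-3]; the rest of the RHS (E) has dimensions [L^2 M T^-2].
So X must have dimensions [T^-1] — X = f (inverse time / frequency (1/t)).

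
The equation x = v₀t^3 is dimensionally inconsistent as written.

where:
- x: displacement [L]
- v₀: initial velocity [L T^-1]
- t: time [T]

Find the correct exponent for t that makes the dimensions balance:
The exponent of t should be 1: x = v₀t

The LHS x has dimensions [L]; t has dimensions [T].
As written, the RHS v₀t^3 (exponent 3 on t) has dimensions [L T^2], which does not match.
With exponent 1, the RHS v₀t has dimensions [L], matching the LHS.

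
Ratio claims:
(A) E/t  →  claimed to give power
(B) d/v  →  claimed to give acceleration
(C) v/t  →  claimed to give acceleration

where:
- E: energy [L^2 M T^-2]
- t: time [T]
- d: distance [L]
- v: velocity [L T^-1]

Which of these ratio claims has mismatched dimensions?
(B) d/v does not give acceleration

(A) E/t: [L^2 M T^-3] = power [L^2 M T^-3] ✓
(B) d/v: [T] ≠ acceleration [L T^-2] ✗
(C) v/t: [L T^-2] = acceleration [L T^-2] ✓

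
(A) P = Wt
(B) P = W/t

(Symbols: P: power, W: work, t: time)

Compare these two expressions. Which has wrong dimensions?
(A)

(A) P = Wt: LHS [L^2 M T^-3], RHS [L^2 M T^-1] ✗
(B) P = W/t: LHS [L^2 M T^-3], RHS [L^2 M T^-3] ✓

Expression (A) P = Wt is dimensionally incorrect.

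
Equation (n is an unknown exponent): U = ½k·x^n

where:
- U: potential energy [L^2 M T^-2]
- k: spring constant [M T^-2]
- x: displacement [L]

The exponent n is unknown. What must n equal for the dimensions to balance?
n = 2

U has dimensions [L^2 M T^-2]; x has dimensions [L].
The rest of the RHS has dimensions [M T^-2], so x^n must supply [L^2].
With n = 2: ½k·x^2 has dimensions [L^2 M T^-2], matching the LHS ✓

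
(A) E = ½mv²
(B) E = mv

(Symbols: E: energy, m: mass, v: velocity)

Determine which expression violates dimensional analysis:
(B)

(A) E = ½mv²: LHS [L^2 M T^-2], RHS [L^2 M T^-2] ✓
(B) E = mv: LHS [L^2 M T^-2], RHS [L M T^-1] ✗

Expression (B) E = mv is dimensionally incorrect.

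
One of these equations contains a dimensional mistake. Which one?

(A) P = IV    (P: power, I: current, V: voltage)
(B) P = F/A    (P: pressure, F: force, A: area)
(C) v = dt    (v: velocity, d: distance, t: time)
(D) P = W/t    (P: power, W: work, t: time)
(C) v = dt

The equation (C) v = dt is dimensionally incorrect.

LHS (v): [L T^-1]
RHS (dt): [L T] ✗

The dimensions do not match. The other three equations balance.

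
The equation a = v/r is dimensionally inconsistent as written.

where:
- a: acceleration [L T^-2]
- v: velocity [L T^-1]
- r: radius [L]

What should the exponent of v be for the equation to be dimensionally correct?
The exponent of v should be 2: a = v^2/r

The LHS a has dimensions [L T^-2]; v has dimensions [L T^-1].
As written, the RHS v/r (exponent 1 on v) has dimensions [T^-1], which does not match.
With exponent 2, the RHS v^2/r has dimensions [L T^-2], matching the LHS.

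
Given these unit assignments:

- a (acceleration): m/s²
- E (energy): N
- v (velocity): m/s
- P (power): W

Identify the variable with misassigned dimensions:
E

The variable E (energy) should have units J, not N.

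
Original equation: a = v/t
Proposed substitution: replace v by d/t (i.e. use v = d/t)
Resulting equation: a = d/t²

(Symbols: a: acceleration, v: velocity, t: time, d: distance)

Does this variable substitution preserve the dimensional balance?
Yes

[v] = [L T^-1] and [d/t] = [L T^-1]. These match, so the substitution replaces a quantity by one of the same dimensions and the result a = d/t² has LHS [L T^-2] vs RHS [L T^-2] — still consistent.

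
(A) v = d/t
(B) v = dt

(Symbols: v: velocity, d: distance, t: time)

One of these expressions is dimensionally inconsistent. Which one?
(B)

(A) v = d/t: LHS [L T^-1], RHS [L T^-1] ✓
(B) v = dt: LHS [L T^-1], RHS [L T] ✗

Expression (B) v = dt is dimensionally incorrect.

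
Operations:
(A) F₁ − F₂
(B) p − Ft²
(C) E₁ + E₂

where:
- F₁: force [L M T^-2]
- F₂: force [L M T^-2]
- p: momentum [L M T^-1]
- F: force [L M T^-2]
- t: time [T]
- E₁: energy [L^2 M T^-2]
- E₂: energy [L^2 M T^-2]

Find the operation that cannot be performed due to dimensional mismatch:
(B) p − Ft²

(A) F₁ − F₂: F₁ [L M T^-2] and F₂ [L M T^-2] — same dimensions ✓
(B) p − Ft²: p [L M T^-1] and Ft² [L M] — different dimensions cannot be added/subtracted ✗
(C) E₁ + E₂: E₁ [L^2 M T^-2] and E₂ [L^2 M T^-2] — same dimensions ✓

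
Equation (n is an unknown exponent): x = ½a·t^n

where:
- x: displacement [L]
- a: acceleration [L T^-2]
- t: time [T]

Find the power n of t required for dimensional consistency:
n = 2

x has dimensions [L]; t has dimensions [T].
The rest of the RHS has dimensions [L T^-2], so t^n must supply [T^2].
With n = 2: ½a·t^2 has dimensions [L], matching the LHS ✓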